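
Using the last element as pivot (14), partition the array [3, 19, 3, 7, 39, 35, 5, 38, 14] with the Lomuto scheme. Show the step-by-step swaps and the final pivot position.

Lomuto partition with pivot = 14:

Initial array: [3, 19, 3, 7, 39, 35, 5, 38, 14]

arr[0]=3 <= 14: swap with position 0, array becomes [3, 19, 3, 7, 39, 35, 5, 38, 14]
arr[1]=19 > 14: no swap
arr[2]=3 <= 14: swap with position 1, array becomes [3, 3, 19, 7, 39, 35, 5, 38, 14]
arr[3]=7 <= 14: swap with position 2, array becomes [3, 3, 7, 19, 39, 35, 5, 38, 14]
arr[4]=39 > 14: no swap
arr[5]=35 > 14: no swap
arr[6]=5 <= 14: swap with position 3, array becomes [3, 3, 7, 5, 39, 35, 19, 38, 14]
arr[7]=38 > 14: no swap

Place pivot at position 4: [3, 3, 7, 5, 14, 35, 19, 38, 39]
Pivot position: 4

After partitioning with pivot 14, the array becomes [3, 3, 7, 5, 14, 35, 19, 38, 39]. The pivot is placed at index 4. All elements to the left of the pivot are <= 14, and all elements to the right are > 14.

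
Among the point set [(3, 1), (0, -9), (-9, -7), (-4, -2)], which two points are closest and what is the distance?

Computing all pairwise distances among 4 points:

d((3, 1), (0, -9)) = 10.4403
d((3, 1), (-9, -7)) = 14.4222
d((3, 1), (-4, -2)) = 7.6158
d((0, -9), (-9, -7)) = 9.2195
d((0, -9), (-4, -2)) = 8.0623
d((-9, -7), (-4, -2)) = 7.0711 <-- minimum

Closest pair: (-9, -7) and (-4, -2) with distance 7.0711

The closest pair is (-9, -7) and (-4, -2) with Euclidean distance 7.0711. For 4 points, brute-force pairwise comparison is shown above. For large n, the divide-and-conquer algorithm (sort by x, recurse on halves, check the dividing strip) achieves O(n log n).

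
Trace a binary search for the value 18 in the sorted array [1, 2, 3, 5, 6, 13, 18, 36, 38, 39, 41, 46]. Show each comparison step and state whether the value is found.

Binary search for 18 in [1, 2, 3, 5, 6, 13, 18, 36, 38, 39, 41, 46]:

lo=0, hi=11, mid=5, arr[mid]=13 -> 13 < 18, search right half
lo=6, hi=11, mid=8, arr[mid]=38 -> 38 > 18, search left half
lo=6, hi=7, mid=6, arr[mid]=18 -> Found target at index 6!

Binary search finds 18 at index 6 after 3 comparisons. The search repeatedly halves the search space by comparing with the middle element.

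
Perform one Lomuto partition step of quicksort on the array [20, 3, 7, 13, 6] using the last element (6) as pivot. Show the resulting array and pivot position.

Lomuto partition with pivot = 6:

Initial array: [20, 3, 7, 13, 6]

arr[0]=20 > 6: no swap
arr[1]=3 <= 6: swap with position 0, array becomes [3, 20, 7, 13, 6]
arr[2]=7 > 6: no swap
arr[3]=13 > 6: no swap

Place pivot at position 1: [3, 6, 7, 13, 20]
Pivot position: 1

After partitioning with pivot 6, the array becomes [3, 6, 7, 13, 20]. The pivot is placed at index 1. All elements to the left of the pivot are <= 6, and all elements to the right are > 6.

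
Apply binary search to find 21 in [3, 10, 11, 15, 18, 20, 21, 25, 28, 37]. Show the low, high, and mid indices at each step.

Binary search for 21 in [3, 10, 11, 15, 18, 20, 21, 25, 28, 37]:

lo=0, hi=9, mid=4, arr[mid]=18 -> 18 < 21, search right half
lo=5, hi=9, mid=7, arr[mid]=25 -> 25 > 21, search left half
lo=5, hi=6, mid=5, arr[mid]=20 -> 20 < 21, search right half
lo=6, hi=6, mid=6, arr[mid]=21 -> Found target at index 6!

Binary search finds 21 at index 6 after 4 comparisons. The search repeatedly halves the search space by comparing with the middle element.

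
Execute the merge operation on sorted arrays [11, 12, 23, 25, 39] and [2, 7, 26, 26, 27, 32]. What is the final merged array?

Merging process:

Compare 11 vs 2: take 2 from right. Merged: [2]
Compare 11 vs 7: take 7 from right. Merged: [2, 7]
Compare 11 vs 26: take 11 from left. Merged: [2, 7, 11]
Compare 12 vs 26: take 12 from left. Merged: [2, 7, 11, 12]
Compare 23 vs 26: take 23 from left. Merged: [2, 7, 11, 12, 23]
Compare 25 vs 26: take 25 from left. Merged: [2, 7, 11, 12, 23, 25]
Compare 39 vs 26: take 26 from right. Merged: [2, 7, 11, 12, 23, 25, 26]
Compare 39 vs 26: take 26 from right. Merged: [2, 7, 11, 12, 23, 25, 26, 26]
Compare 39 vs 27: take 27 from right. Merged: [2, 7, 11, 12, 23, 25, 26, 26, 27]
Compare 39 vs 32: take 32 from right. Merged: [2, 7, 11, 12, 23, 25, 26, 26, 27, 32]
Append remaining from left: [39]. Merged: [2, 7, 11, 12, 23, 25, 26, 26, 27, 32, 39]

Final merged array: [2, 7, 11, 12, 23, 25, 26, 26, 27, 32, 39]
Total comparisons: 10

The merged array is [2, 7, 11, 12, 23, 25, 26, 26, 27, 32, 39], requiring 10 comparisons. The merge step runs in O(n) time where n is the total number of elements.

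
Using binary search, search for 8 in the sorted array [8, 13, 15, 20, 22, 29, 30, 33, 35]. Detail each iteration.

Binary search for 8 in [8, 13, 15, 20, 22, 29, 30, 33, 35]:

lo=0, hi=8, mid=4, arr[mid]=22 -> 22 > 8, search left half
lo=0, hi=3, mid=1, arr[mid]=13 -> 13 > 8, search left half
lo=0, hi=0, mid=0, arr[mid]=8 -> Found target at index 0!

Binary search finds 8 at index 0 after 3 comparisons. The search repeatedly halves the search space by comparing with the middle element.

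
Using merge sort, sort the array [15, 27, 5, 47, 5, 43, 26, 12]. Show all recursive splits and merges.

Merge sort trace:

Split: [15, 27, 5, 47, 5, 43, 26, 12] -> [15, 27, 5, 47] and [5, 43, 26, 12]
  Split: [15, 27, 5, 47] -> [15, 27] and [5, 47]
    Split: [15, 27] -> [15] and [27]
    Merge: [15] + [27] -> [15, 27]
    Split: [5, 47] -> [5] and [47]
    Merge: [5] + [47] -> [5, 47]
  Merge: [15, 27] + [5, 47] -> [5, 15, 27, 47]
  Split: [5, 43, 26, 12] -> [5, 43] and [26, 12]
    Split: [5, 43] -> [5] and [43]
    Merge: [5] + [43] -> [5, 43]
    Split: [26, 12] -> [26] and [12]
    Merge: [26] + [12] -> [12, 26]
  Merge: [5, 43] + [12, 26] -> [5, 12, 26, 43]
Merge: [5, 15, 27, 47] + [5, 12, 26, 43] -> [5, 5, 12, 15, 26, 27, 43, 47]

Final sorted array: [5, 5, 12, 15, 26, 27, 43, 47]

The merge sort proceeds by recursively splitting the array and merging sorted halves.
After all merges, the sorted array is [5, 5, 12, 15, 26, 27, 43, 47].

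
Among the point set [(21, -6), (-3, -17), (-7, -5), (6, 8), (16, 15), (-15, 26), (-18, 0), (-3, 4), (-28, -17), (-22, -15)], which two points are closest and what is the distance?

Computing all pairwise distances among 10 points:

d((21, -6), (-3, -17)) = 26.4008
d((21, -6), (-7, -5)) = 28.0179
d((21, -6), (6, 8)) = 20.5183
d((21, -6), (16, 15)) = 21.587
d((21, -6), (-15, 26)) = 48.1664
d((21, -6), (-18, 0)) = 39.4588
d((21, -6), (-3, 4)) = 26.0
d((21, -6), (-28, -17)) = 50.2195
d((21, -6), (-22, -15)) = 43.9318
d((-3, -17), (-7, -5)) = 12.6491
d((-3, -17), (6, 8)) = 26.5707
d((-3, -17), (16, 15)) = 37.2156
d((-3, -17), (-15, 26)) = 44.643
d((-3, -17), (-18, 0)) = 22.6716
d((-3, -17), (-3, 4)) = 21.0
d((-3, -17), (-28, -17)) = 25.0
d((-3, -17), (-22, -15)) = 19.105
d((-7, -5), (6, 8)) = 18.3848
d((-7, -5), (16, 15)) = 30.4795
d((-7, -5), (-15, 26)) = 32.0156
d((-7, -5), (-18, 0)) = 12.083
d((-7, -5), (-3, 4)) = 9.8489
d((-7, -5), (-28, -17)) = 24.1868
d((-7, -5), (-22, -15)) = 18.0278
d((6, 8), (16, 15)) = 12.2066
d((6, 8), (-15, 26)) = 27.6586
d((6, 8), (-18, 0)) = 25.2982
d((6, 8), (-3, 4)) = 9.8489
d((6, 8), (-28, -17)) = 42.2019
d((6, 8), (-22, -15)) = 36.2353
d((16, 15), (-15, 26)) = 32.8938
d((16, 15), (-18, 0)) = 37.1618
d((16, 15), (-3, 4)) = 21.9545
d((16, 15), (-28, -17)) = 54.4059
d((16, 15), (-22, -15)) = 48.4149
d((-15, 26), (-18, 0)) = 26.1725
d((-15, 26), (-3, 4)) = 25.0599
d((-15, 26), (-28, -17)) = 44.9222
d((-15, 26), (-22, -15)) = 41.5933
d((-18, 0), (-3, 4)) = 15.5242
d((-18, 0), (-28, -17)) = 19.7231
d((-18, 0), (-22, -15)) = 15.5242
d((-3, 4), (-28, -17)) = 32.6497
d((-3, 4), (-22, -15)) = 26.8701
d((-28, -17), (-22, -15)) = 6.3246 <-- minimum

Closest pair: (-28, -17) and (-22, -15) with distance 6.3246

The closest pair is (-28, -17) and (-22, -15) with Euclidean distance 6.3246. For 10 points, brute-force pairwise comparison is shown above. For large n, the divide-and-conquer algorithm (sort by x, recurse on halves, check the dividing strip) achieves O(n log n).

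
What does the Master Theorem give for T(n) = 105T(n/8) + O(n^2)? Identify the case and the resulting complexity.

Master Theorem for T(n) = 105T(n/8) + O(n^2):

a = 105, b = 8, c = 2
log_b(a) = log_8(105) = 2.2381

Case 1: c = 2 < log_8(105) = 2.2381
T(n) = O(n^(log_8 105))

For T(n) = 105T(n/8) + O(n^2): log_8(105) = 2.2381. This is Case 1 of the Master Theorem (c < log_b(a), work dominated by leaves), giving O(n^(log_8 105)).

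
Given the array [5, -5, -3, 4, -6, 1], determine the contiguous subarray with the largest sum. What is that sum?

Using Kadane's algorithm on [5, -5, -3, 4, -6, 1]:

Scanning through the array:
Position 1 (value -5): max_ending_here = 0, max_so_far = 5
Position 2 (value -3): max_ending_here = -3, max_so_far = 5
Position 3 (value 4): max_ending_here = 4, max_so_far = 5
Position 4 (value -6): max_ending_here = -2, max_so_far = 5
Position 5 (value 1): max_ending_here = 1, max_so_far = 5

Maximum subarray: [5]
Maximum sum: 5

The maximum subarray is [5] with sum 5. This subarray runs from index 0 to index 0.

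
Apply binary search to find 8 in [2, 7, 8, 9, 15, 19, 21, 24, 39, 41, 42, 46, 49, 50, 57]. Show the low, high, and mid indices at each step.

Binary search for 8 in [2, 7, 8, 9, 15, 19, 21, 24, 39, 41, 42, 46, 49, 50, 57]:

lo=0, hi=14, mid=7, arr[mid]=24 -> 24 > 8, search left half
lo=0, hi=6, mid=3, arr[mid]=9 -> 9 > 8, search left half
lo=0, hi=2, mid=1, arr[mid]=7 -> 7 < 8, search right half
lo=2, hi=2, mid=2, arr[mid]=8 -> Found target at index 2!

Binary search finds 8 at index 2 after 4 comparisons. The search repeatedly halves the search space by comparing with the middle element.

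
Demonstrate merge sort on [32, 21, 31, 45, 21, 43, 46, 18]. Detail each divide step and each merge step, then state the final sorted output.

Merge sort trace:

Split: [32, 21, 31, 45, 21, 43, 46, 18] -> [32, 21, 31, 45] and [21, 43, 46, 18]
  Split: [32, 21, 31, 45] -> [32, 21] and [31, 45]
    Split: [32, 21] -> [32] and [21]
    Merge: [32] + [21] -> [21, 32]
    Split: [31, 45] -> [31] and [45]
    Merge: [31] + [45] -> [31, 45]
  Merge: [21, 32] + [31, 45] -> [21, 31, 32, 45]
  Split: [21, 43, 46, 18] -> [21, 43] and [46, 18]
    Split: [21, 43] -> [21] and [43]
    Merge: [21] + [43] -> [21, 43]
    Split: [46, 18] -> [46] and [18]
    Merge: [46] + [18] -> [18, 46]
  Merge: [21, 43] + [18, 46] -> [18, 21, 43, 46]
Merge: [21, 31, 32, 45] + [18, 21, 43, 46] -> [18, 21, 21, 31, 32, 43, 45, 46]

Final sorted array: [18, 21, 21, 31, 32, 43, 45, 46]

The merge sort proceeds by recursively splitting the array and merging sorted halves.
After all merges, the sorted array is [18, 21, 21, 31, 32, 43, 45, 46].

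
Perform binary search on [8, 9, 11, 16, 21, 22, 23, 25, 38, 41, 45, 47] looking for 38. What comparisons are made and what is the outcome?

Binary search for 38 in [8, 9, 11, 16, 21, 22, 23, 25, 38, 41, 45, 47]:

lo=0, hi=11, mid=5, arr[mid]=22 -> 22 < 38, search right half
lo=6, hi=11, mid=8, arr[mid]=38 -> Found target at index 8!

Binary search finds 38 at index 8 after 2 comparisons. The search repeatedly halves the search space by comparing with the middle element.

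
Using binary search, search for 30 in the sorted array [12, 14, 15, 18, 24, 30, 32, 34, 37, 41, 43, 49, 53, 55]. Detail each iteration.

Binary search for 30 in [12, 14, 15, 18, 24, 30, 32, 34, 37, 41, 43, 49, 53, 55]:

lo=0, hi=13, mid=6, arr[mid]=32 -> 32 > 30, search left half
lo=0, hi=5, mid=2, arr[mid]=15 -> 15 < 30, search right half
lo=3, hi=5, mid=4, arr[mid]=24 -> 24 < 30, search right half
lo=5, hi=5, mid=5, arr[mid]=30 -> Found target at index 5!

Binary search finds 30 at index 5 after 4 comparisons. The search repeatedly halves the search space by comparing with the middle element.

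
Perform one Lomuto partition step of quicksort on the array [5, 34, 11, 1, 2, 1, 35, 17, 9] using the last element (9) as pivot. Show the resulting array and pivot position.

Lomuto partition with pivot = 9:

Initial array: [5, 34, 11, 1, 2, 1, 35, 17, 9]

arr[0]=5 <= 9: swap with position 0, array becomes [5, 34, 11, 1, 2, 1, 35, 17, 9]
arr[1]=34 > 9: no swap
arr[2]=11 > 9: no swap
arr[3]=1 <= 9: swap with position 1, array becomes [5, 1, 11, 34, 2, 1, 35, 17, 9]
arr[4]=2 <= 9: swap with position 2, array becomes [5, 1, 2, 34, 11, 1, 35, 17, 9]
arr[5]=1 <= 9: swap with position 3, array becomes [5, 1, 2, 1, 11, 34, 35, 17, 9]
arr[6]=35 > 9: no swap
arr[7]=17 > 9: no swap

Place pivot at position 4: [5, 1, 2, 1, 9, 34, 35, 17, 11]
Pivot position: 4

After partitioning with pivot 9, the array becomes [5, 1, 2, 1, 9, 34, 35, 17, 11]. The pivot is placed at index 4. All elements to the left of the pivot are <= 9, and all elements to the right are > 9.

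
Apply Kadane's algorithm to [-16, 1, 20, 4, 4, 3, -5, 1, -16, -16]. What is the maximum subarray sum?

Using Kadane's algorithm on [-16, 1, 20, 4, 4, 3, -5, 1, -16, -16]:

Scanning through the array:
Position 1 (value 1): max_ending_here = 1, max_so_far = 1
Position 2 (value 20): max_ending_here = 21, max_so_far = 21
Position 3 (value 4): max_ending_here = 25, max_so_far = 25
Position 4 (value 4): max_ending_here = 29, max_so_far = 29
Position 5 (value 3): max_ending_here = 32, max_so_far = 32
Position 6 (value -5): max_ending_here = 27, max_so_far = 32
Position 7 (value 1): max_ending_here = 28, max_so_far = 32
Position 8 (value -16): max_ending_here = 12, max_so_far = 32
Position 9 (value -16): max_ending_here = -4, max_so_far = 32

Maximum subarray: [1, 20, 4, 4, 3]
Maximum sum: 32

The maximum subarray is [1, 20, 4, 4, 3] with sum 32. This subarray runs from index 1 to index 5.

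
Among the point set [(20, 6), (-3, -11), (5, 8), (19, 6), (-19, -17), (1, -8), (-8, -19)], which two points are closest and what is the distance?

Computing all pairwise distances among 7 points:

d((20, 6), (-3, -11)) = 28.6007
d((20, 6), (5, 8)) = 15.1327
d((20, 6), (19, 6)) = 1.0 <-- minimum
d((20, 6), (-19, -17)) = 45.2769
d((20, 6), (1, -8)) = 23.6008
d((20, 6), (-8, -19)) = 37.5366
d((-3, -11), (5, 8)) = 20.6155
d((-3, -11), (19, 6)) = 27.8029
d((-3, -11), (-19, -17)) = 17.088
d((-3, -11), (1, -8)) = 5.0
d((-3, -11), (-8, -19)) = 9.434
d((5, 8), (19, 6)) = 14.1421
d((5, 8), (-19, -17)) = 34.6554
d((5, 8), (1, -8)) = 16.4924
d((5, 8), (-8, -19)) = 29.9666
d((19, 6), (-19, -17)) = 44.4185
d((19, 6), (1, -8)) = 22.8035
d((19, 6), (-8, -19)) = 36.7967
d((-19, -17), (1, -8)) = 21.9317
d((-19, -17), (-8, -19)) = 11.1803
d((1, -8), (-8, -19)) = 14.2127

Closest pair: (20, 6) and (19, 6) with distance 1.0

The closest pair is (20, 6) and (19, 6) with Euclidean distance 1.0. For 7 points, brute-force pairwise comparison is shown above. For large n, the divide-and-conquer algorithm (sort by x, recurse on halves, check the dividing strip) achieves O(n log n).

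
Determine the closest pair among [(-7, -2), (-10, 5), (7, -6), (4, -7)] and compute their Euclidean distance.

Computing all pairwise distances among 4 points:

d((-7, -2), (-10, 5)) = 7.6158
d((-7, -2), (7, -6)) = 14.5602
d((-7, -2), (4, -7)) = 12.083
d((-10, 5), (7, -6)) = 20.2485
d((-10, 5), (4, -7)) = 18.4391
d((7, -6), (4, -7)) = 3.1623 <-- minimum

Closest pair: (7, -6) and (4, -7) with distance 3.1623

The closest pair is (7, -6) and (4, -7) with Euclidean distance 3.1623. For 4 points, brute-force pairwise comparison is shown above. For large n, the divide-and-conquer algorithm (sort by x, recurse on halves, check the dividing strip) achieves O(n log n).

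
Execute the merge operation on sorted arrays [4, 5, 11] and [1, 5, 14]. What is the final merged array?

Merging process:

Compare 4 vs 1: take 1 from right. Merged: [1]
Compare 4 vs 5: take 4 from left. Merged: [1, 4]
Compare 5 vs 5: take 5 from left. Merged: [1, 4, 5]
Compare 11 vs 5: take 5 from right. Merged: [1, 4, 5, 5]
Compare 11 vs 14: take 11 from left. Merged: [1, 4, 5, 5, 11]
Append remaining from right: [14]. Merged: [1, 4, 5, 5, 11, 14]

Final merged array: [1, 4, 5, 5, 11, 14]
Total comparisons: 5

The merged array is [1, 4, 5, 5, 11, 14], requiring 5 comparisons. The merge step runs in O(n) time where n is the total number of elements.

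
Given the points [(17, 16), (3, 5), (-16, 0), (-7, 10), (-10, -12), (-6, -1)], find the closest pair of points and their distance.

Computing all pairwise distances among 6 points:

d((17, 16), (3, 5)) = 17.8045
d((17, 16), (-16, 0)) = 36.6742
d((17, 16), (-7, 10)) = 24.7386
d((17, 16), (-10, -12)) = 38.8973
d((17, 16), (-6, -1)) = 28.6007
d((3, 5), (-16, 0)) = 19.6469
d((3, 5), (-7, 10)) = 11.1803
d((3, 5), (-10, -12)) = 21.4009
d((3, 5), (-6, -1)) = 10.8167
d((-16, 0), (-7, 10)) = 13.4536
d((-16, 0), (-10, -12)) = 13.4164
d((-16, 0), (-6, -1)) = 10.0499 <-- minimum
d((-7, 10), (-10, -12)) = 22.2036
d((-7, 10), (-6, -1)) = 11.0454
d((-10, -12), (-6, -1)) = 11.7047

Closest pair: (-16, 0) and (-6, -1) with distance 10.0499

The closest pair is (-16, 0) and (-6, -1) with Euclidean distance 10.0499. For 6 points, brute-force pairwise comparison is shown above. For large n, the divide-and-conquer algorithm (sort by x, recurse on halves, check the dividing strip) achieves O(n log n).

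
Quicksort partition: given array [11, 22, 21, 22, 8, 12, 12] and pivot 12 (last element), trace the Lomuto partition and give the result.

Lomuto partition with pivot = 12:

Initial array: [11, 22, 21, 22, 8, 12, 12]

arr[0]=11 <= 12: swap with position 0, array becomes [11, 22, 21, 22, 8, 12, 12]
arr[1]=22 > 12: no swap
arr[2]=21 > 12: no swap
arr[3]=22 > 12: no swap
arr[4]=8 <= 12: swap with position 1, array becomes [11, 8, 21, 22, 22, 12, 12]
arr[5]=12 <= 12: swap with position 2, array becomes [11, 8, 12, 22, 22, 21, 12]

Place pivot at position 3: [11, 8, 12, 12, 22, 21, 22]
Pivot position: 3

After partitioning with pivot 12, the array becomes [11, 8, 12, 12, 22, 21, 22]. The pivot is placed at index 3. All elements to the left of the pivot are <= 12, and all elements to the right are > 12.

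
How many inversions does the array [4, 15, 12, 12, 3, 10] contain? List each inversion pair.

Finding inversions in [4, 15, 12, 12, 3, 10]:

(0, 4): arr[0]=4 > arr[4]=3
(1, 2): arr[1]=15 > arr[2]=12
(1, 3): arr[1]=15 > arr[3]=12
(1, 4): arr[1]=15 > arr[4]=3
(1, 5): arr[1]=15 > arr[5]=10
(2, 4): arr[2]=12 > arr[4]=3
(2, 5): arr[2]=12 > arr[5]=10
(3, 4): arr[3]=12 > arr[4]=3
(3, 5): arr[3]=12 > arr[5]=10

Total inversions: 9

The array has 9 inversion(s): (0,4), (1,2), (1,3), (1,4), (1,5), (2,4), (2,5), (3,4), (3,5). Each pair (i,j) satisfies i < j and arr[i] > arr[j].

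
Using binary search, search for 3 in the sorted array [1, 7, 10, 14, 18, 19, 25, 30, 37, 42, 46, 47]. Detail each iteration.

Binary search for 3 in [1, 7, 10, 14, 18, 19, 25, 30, 37, 42, 46, 47]:

lo=0, hi=11, mid=5, arr[mid]=19 -> 19 > 3, search left half
lo=0, hi=4, mid=2, arr[mid]=10 -> 10 > 3, search left half
lo=0, hi=1, mid=0, arr[mid]=1 -> 1 < 3, search right half
lo=1, hi=1, mid=1, arr[mid]=7 -> 7 > 3, search left half
lo=1 > hi=0, target 3 not found

Binary search determines that 3 is not in the array after 4 comparisons. The search space was exhausted without finding the target.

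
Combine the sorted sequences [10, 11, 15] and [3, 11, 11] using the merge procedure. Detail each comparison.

Merging process:

Compare 10 vs 3: take 3 from right. Merged: [3]
Compare 10 vs 11: take 10 from left. Merged: [3, 10]
Compare 11 vs 11: take 11 from left. Merged: [3, 10, 11]
Compare 15 vs 11: take 11 from right. Merged: [3, 10, 11, 11]
Compare 15 vs 11: take 11 from right. Merged: [3, 10, 11, 11, 11]
Append remaining from left: [15]. Merged: [3, 10, 11, 11, 11, 15]

Final merged array: [3, 10, 11, 11, 11, 15]
Total comparisons: 5

The merged array is [3, 10, 11, 11, 11, 15], requiring 5 comparisons. The merge step runs in O(n) time where n is the total number of elements.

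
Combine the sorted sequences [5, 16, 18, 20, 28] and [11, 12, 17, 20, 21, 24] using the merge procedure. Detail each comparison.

Merging process:

Compare 5 vs 11: take 5 from left. Merged: [5]
Compare 16 vs 11: take 11 from right. Merged: [5, 11]
Compare 16 vs 12: take 12 from right. Merged: [5, 11, 12]
Compare 16 vs 17: take 16 from left. Merged: [5, 11, 12, 16]
Compare 18 vs 17: take 17 from right. Merged: [5, 11, 12, 16, 17]
Compare 18 vs 20: take 18 from left. Merged: [5, 11, 12, 16, 17, 18]
Compare 20 vs 20: take 20 from left. Merged: [5, 11, 12, 16, 17, 18, 20]
Compare 28 vs 20: take 20 from right. Merged: [5, 11, 12, 16, 17, 18, 20, 20]
Compare 28 vs 21: take 21 from right. Merged: [5, 11, 12, 16, 17, 18, 20, 20, 21]
Compare 28 vs 24: take 24 from right. Merged: [5, 11, 12, 16, 17, 18, 20, 20, 21, 24]
Append remaining from left: [28]. Merged: [5, 11, 12, 16, 17, 18, 20, 20, 21, 24, 28]

Final merged array: [5, 11, 12, 16, 17, 18, 20, 20, 21, 24, 28]
Total comparisons: 10

The merged array is [5, 11, 12, 16, 17, 18, 20, 20, 21, 24, 28], requiring 10 comparisons. The merge step runs in O(n) time where n is the total number of elements.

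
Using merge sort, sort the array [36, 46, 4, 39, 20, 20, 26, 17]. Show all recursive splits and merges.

Merge sort trace:

Split: [36, 46, 4, 39, 20, 20, 26, 17] -> [36, 46, 4, 39] and [20, 20, 26, 17]
  Split: [36, 46, 4, 39] -> [36, 46] and [4, 39]
    Split: [36, 46] -> [36] and [46]
    Merge: [36] + [46] -> [36, 46]
    Split: [4, 39] -> [4] and [39]
    Merge: [4] + [39] -> [4, 39]
  Merge: [36, 46] + [4, 39] -> [4, 36, 39, 46]
  Split: [20, 20, 26, 17] -> [20, 20] and [26, 17]
    Split: [20, 20] -> [20] and [20]
    Merge: [20] + [20] -> [20, 20]
    Split: [26, 17] -> [26] and [17]
    Merge: [26] + [17] -> [17, 26]
  Merge: [20, 20] + [17, 26] -> [17, 20, 20, 26]
Merge: [4, 36, 39, 46] + [17, 20, 20, 26] -> [4, 17, 20, 20, 26, 36, 39, 46]

Final sorted array: [4, 17, 20, 20, 26, 36, 39, 46]

The merge sort proceeds by recursively splitting the array and merging sorted halves.
After all merges, the sorted array is [4, 17, 20, 20, 26, 36, 39, 46].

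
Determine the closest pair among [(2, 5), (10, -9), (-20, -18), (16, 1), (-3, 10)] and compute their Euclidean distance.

Computing all pairwise distances among 5 points:

d((2, 5), (10, -9)) = 16.1245
d((2, 5), (-20, -18)) = 31.8277
d((2, 5), (16, 1)) = 14.5602
d((2, 5), (-3, 10)) = 7.0711 <-- minimum
d((10, -9), (-20, -18)) = 31.3209
d((10, -9), (16, 1)) = 11.6619
d((10, -9), (-3, 10)) = 23.0217
d((-20, -18), (16, 1)) = 40.7063
d((-20, -18), (-3, 10)) = 32.7567
d((16, 1), (-3, 10)) = 21.0238

Closest pair: (2, 5) and (-3, 10) with distance 7.0711

The closest pair is (2, 5) and (-3, 10) with Euclidean distance 7.0711. For 5 points, brute-force pairwise comparison is shown above. For large n, the divide-and-conquer algorithm (sort by x, recurse on halves, check the dividing strip) achieves O(n log n).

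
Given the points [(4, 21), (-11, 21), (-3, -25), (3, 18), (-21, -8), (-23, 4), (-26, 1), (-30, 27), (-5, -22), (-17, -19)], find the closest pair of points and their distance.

Computing all pairwise distances among 10 points:

d((4, 21), (-11, 21)) = 15.0
d((4, 21), (-3, -25)) = 46.5296
d((4, 21), (3, 18)) = 3.1623 <-- minimum
d((4, 21), (-21, -8)) = 38.2884
d((4, 21), (-23, 4)) = 31.9061
d((4, 21), (-26, 1)) = 36.0555
d((4, 21), (-30, 27)) = 34.5254
d((4, 21), (-5, -22)) = 43.9318
d((4, 21), (-17, -19)) = 45.1774
d((-11, 21), (-3, -25)) = 46.6905
d((-11, 21), (3, 18)) = 14.3178
d((-11, 21), (-21, -8)) = 30.6757
d((-11, 21), (-23, 4)) = 20.8087
d((-11, 21), (-26, 1)) = 25.0
d((-11, 21), (-30, 27)) = 19.9249
d((-11, 21), (-5, -22)) = 43.4166
d((-11, 21), (-17, -19)) = 40.4475
d((-3, -25), (3, 18)) = 43.4166
d((-3, -25), (-21, -8)) = 24.7588
d((-3, -25), (-23, 4)) = 35.2278
d((-3, -25), (-26, 1)) = 34.7131
d((-3, -25), (-30, 27)) = 58.5918
d((-3, -25), (-5, -22)) = 3.6056
d((-3, -25), (-17, -19)) = 15.2315
d((3, 18), (-21, -8)) = 35.3836
d((3, 18), (-23, 4)) = 29.5296
d((3, 18), (-26, 1)) = 33.6155
d((3, 18), (-30, 27)) = 34.2053
d((3, 18), (-5, -22)) = 40.7922
d((3, 18), (-17, -19)) = 42.0595
d((-21, -8), (-23, 4)) = 12.1655
d((-21, -8), (-26, 1)) = 10.2956
d((-21, -8), (-30, 27)) = 36.1386
d((-21, -8), (-5, -22)) = 21.2603
d((-21, -8), (-17, -19)) = 11.7047
d((-23, 4), (-26, 1)) = 4.2426
d((-23, 4), (-30, 27)) = 24.0416
d((-23, 4), (-5, -22)) = 31.6228
d((-23, 4), (-17, -19)) = 23.7697
d((-26, 1), (-30, 27)) = 26.3059
d((-26, 1), (-5, -22)) = 31.1448
d((-26, 1), (-17, -19)) = 21.9317
d((-30, 27), (-5, -22)) = 55.0091
d((-30, 27), (-17, -19)) = 47.8017
d((-5, -22), (-17, -19)) = 12.3693

Closest pair: (4, 21) and (3, 18) with distance 3.1623

The closest pair is (4, 21) and (3, 18) with Euclidean distance 3.1623. For 10 points, brute-force pairwise comparison is shown above. For large n, the divide-and-conquer algorithm (sort by x, recurse on halves, check the dividing strip) achieves O(n log n).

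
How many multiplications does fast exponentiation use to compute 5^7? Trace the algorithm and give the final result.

Computing 5^7 by squaring (build up from 5^1; each line after the first costs one multiplication):

5^1 = 5
5^2 = (5^1)^2 = 5^2 = 25
5^3 = 5 * 5^2 = 5 * 25 = 125
5^6 = (5^3)^2 = 125^2 = 15625
5^7 = 5 * 5^6 = 5 * 15625 = 78125

Result: 78125
Multiplications needed: 4 (4 lines after 5^1)

5^7 = 78125. Using exponentiation by squaring, this requires 4 multiplications. The key idea: if the exponent is even, square the half-power; if odd, multiply by the base once.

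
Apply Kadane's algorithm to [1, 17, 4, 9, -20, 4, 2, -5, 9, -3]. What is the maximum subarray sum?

Using Kadane's algorithm on [1, 17, 4, 9, -20, 4, 2, -5, 9, -3]:

Scanning through the array:
Position 1 (value 17): max_ending_here = 18, max_so_far = 18
Position 2 (value 4): max_ending_here = 22, max_so_far = 22
Position 3 (value 9): max_ending_here = 31, max_so_far = 31
Position 4 (value -20): max_ending_here = 11, max_so_far = 31
Position 5 (value 4): max_ending_here = 15, max_so_far = 31
Position 6 (value 2): max_ending_here = 17, max_so_far = 31
Position 7 (value -5): max_ending_here = 12, max_so_far = 31
Position 8 (value 9): max_ending_here = 21, max_so_far = 31
Position 9 (value -3): max_ending_here = 18, max_so_far = 31

Maximum subarray: [1, 17, 4, 9]
Maximum sum: 31

The maximum subarray is [1, 17, 4, 9] with sum 31. This subarray runs from index 0 to index 3.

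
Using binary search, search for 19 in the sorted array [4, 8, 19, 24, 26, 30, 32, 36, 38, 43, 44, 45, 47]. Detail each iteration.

Binary search for 19 in [4, 8, 19, 24, 26, 30, 32, 36, 38, 43, 44, 45, 47]:

lo=0, hi=12, mid=6, arr[mid]=32 -> 32 > 19, search left half
lo=0, hi=5, mid=2, arr[mid]=19 -> Found target at index 2!

Binary search finds 19 at index 2 after 2 comparisons. The search repeatedly halves the search space by comparing with the middle element.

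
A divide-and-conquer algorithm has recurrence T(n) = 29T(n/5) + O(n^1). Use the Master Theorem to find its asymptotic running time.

Master Theorem for T(n) = 29T(n/5) + O(n^1):

a = 29, b = 5, c = 1
log_b(a) = log_5(29) = 2.0922

Case 1: c = 1 < log_5(29) = 2.0922
T(n) = O(n^(log_5 29))

For T(n) = 29T(n/5) + O(n^1): log_5(29) = 2.0922. This is Case 1 of the Master Theorem (c < log_b(a), work dominated by leaves), giving O(n^(log_5 29)).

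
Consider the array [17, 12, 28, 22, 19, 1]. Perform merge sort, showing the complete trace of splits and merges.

Merge sort trace:

Split: [17, 12, 28, 22, 19, 1] -> [17, 12, 28] and [22, 19, 1]
  Split: [17, 12, 28] -> [17] and [12, 28]
    Split: [12, 28] -> [12] and [28]
    Merge: [12] + [28] -> [12, 28]
  Merge: [17] + [12, 28] -> [12, 17, 28]
  Split: [22, 19, 1] -> [22] and [19, 1]
    Split: [19, 1] -> [19] and [1]
    Merge: [19] + [1] -> [1, 19]
  Merge: [22] + [1, 19] -> [1, 19, 22]
Merge: [12, 17, 28] + [1, 19, 22] -> [1, 12, 17, 19, 22, 28]

Final sorted array: [1, 12, 17, 19, 22, 28]

The merge sort proceeds by recursively splitting the array and merging sorted halves.
After all merges, the sorted array is [1, 12, 17, 19, 22, 28].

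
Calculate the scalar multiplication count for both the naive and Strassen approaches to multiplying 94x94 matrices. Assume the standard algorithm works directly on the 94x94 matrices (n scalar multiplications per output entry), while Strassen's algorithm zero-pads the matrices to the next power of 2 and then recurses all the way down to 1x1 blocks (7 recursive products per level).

Matrix multiplication for 94x94 matrices:

Strassen's algorithm requires power-of-2 dimensions. Pad 94x94 to 128x128 (next power of 2).

Standard algorithm: 94^3 = 830584 multiplications
Strassen's algorithm: 7^(log2(128)) = 7^7 = 823543 multiplications
Savings: 830584 - 823543 = 7041 multiplications

Standard: 830584 multiplications (94^3). Strassen: 823543 multiplications (7^7, after padding to 128x128). Strassen reduces 8 recursive multiplications to 7 at each level.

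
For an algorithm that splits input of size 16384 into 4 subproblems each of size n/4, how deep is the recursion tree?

For divide and conquer with division factor 4:

Problem sizes at each level:
Level 0: 16384
Level 1: 4096
Level 2: 1024
Level 3: 256
Level 4: 64
Level 5: 16
Level 6: 4
Level 7: 1

The root is level 0 and the size-1 base case is level 7 (the tree spans levels 0 through 7, i.e. 8 levels counting the root), so the depth is the number of divisions: log_4(16384) = 7

The recursion tree depth is log_4(16384) = 7. At each level, the problem size is divided by 4, so it takes 7 divisions to reduce to a base case of size 1. The algorithm makes 4 recursive calls at each level.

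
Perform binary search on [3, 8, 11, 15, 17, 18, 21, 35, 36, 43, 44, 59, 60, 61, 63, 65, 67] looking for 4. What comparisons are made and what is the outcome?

Binary search for 4 in [3, 8, 11, 15, 17, 18, 21, 35, 36, 43, 44, 59, 60, 61, 63, 65, 67]:

lo=0, hi=16, mid=8, arr[mid]=36 -> 36 > 4, search left half
lo=0, hi=7, mid=3, arr[mid]=15 -> 15 > 4, search left half
lo=0, hi=2, mid=1, arr[mid]=8 -> 8 > 4, search left half
lo=0, hi=0, mid=0, arr[mid]=3 -> 3 < 4, search right half
lo=1 > hi=0, target 4 not found

Binary search determines that 4 is not in the array after 4 comparisons. The search space was exhausted without finding the target.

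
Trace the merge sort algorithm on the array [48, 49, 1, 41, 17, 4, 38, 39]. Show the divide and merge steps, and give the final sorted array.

Merge sort trace:

Split: [48, 49, 1, 41, 17, 4, 38, 39] -> [48, 49, 1, 41] and [17, 4, 38, 39]
  Split: [48, 49, 1, 41] -> [48, 49] and [1, 41]
    Split: [48, 49] -> [48] and [49]
    Merge: [48] + [49] -> [48, 49]
    Split: [1, 41] -> [1] and [41]
    Merge: [1] + [41] -> [1, 41]
  Merge: [48, 49] + [1, 41] -> [1, 41, 48, 49]
  Split: [17, 4, 38, 39] -> [17, 4] and [38, 39]
    Split: [17, 4] -> [17] and [4]
    Merge: [17] + [4] -> [4, 17]
    Split: [38, 39] -> [38] and [39]
    Merge: [38] + [39] -> [38, 39]
  Merge: [4, 17] + [38, 39] -> [4, 17, 38, 39]
Merge: [1, 41, 48, 49] + [4, 17, 38, 39] -> [1, 4, 17, 38, 39, 41, 48, 49]

Final sorted array: [1, 4, 17, 38, 39, 41, 48, 49]

The merge sort proceeds by recursively splitting the array and merging sorted halves.
After all merges, the sorted array is [1, 4, 17, 38, 39, 41, 48, 49].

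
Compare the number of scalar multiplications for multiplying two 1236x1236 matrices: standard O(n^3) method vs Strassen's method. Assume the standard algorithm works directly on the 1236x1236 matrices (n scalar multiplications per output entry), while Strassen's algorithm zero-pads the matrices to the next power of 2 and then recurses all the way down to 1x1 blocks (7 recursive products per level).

Matrix multiplication for 1236x1236 matrices:

Strassen's algorithm requires power-of-2 dimensions. Pad 1236x1236 to 2048x2048 (next power of 2).

Standard algorithm: 1236^3 = 1888232256 multiplications
Strassen's algorithm: 7^(log2(2048)) = 7^11 = 1977326743 multiplications
Difference: 1888232256 - 1977326743 = -89094487 (Strassen uses MORE here due to padding overhead — for small or just-over-power-of-2 n, padding can outweigh the per-level savings)

Standard: 1888232256 multiplications (1236^3). Strassen: 1977326743 multiplications (7^11, after padding to 2048x2048). Strassen reduces 8 recursive multiplications to 7 at each level.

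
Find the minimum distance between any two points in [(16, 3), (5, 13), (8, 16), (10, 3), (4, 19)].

Computing all pairwise distances among 5 points:

d((16, 3), (5, 13)) = 14.8661
d((16, 3), (8, 16)) = 15.2643
d((16, 3), (10, 3)) = 6.0
d((16, 3), (4, 19)) = 20.0
d((5, 13), (8, 16)) = 4.2426 <-- minimum
d((5, 13), (10, 3)) = 11.1803
d((5, 13), (4, 19)) = 6.0828
d((8, 16), (10, 3)) = 13.1529
d((8, 16), (4, 19)) = 5.0
d((10, 3), (4, 19)) = 17.088

Closest pair: (5, 13) and (8, 16) with distance 4.2426

The closest pair is (5, 13) and (8, 16) with Euclidean distance 4.2426. For 5 points, brute-force pairwise comparison is shown above. For large n, the divide-and-conquer algorithm (sort by x, recurse on halves, check the dividing strip) achieves O(n log n).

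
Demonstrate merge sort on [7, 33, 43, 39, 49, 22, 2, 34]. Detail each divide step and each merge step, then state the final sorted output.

Merge sort trace:

Split: [7, 33, 43, 39, 49, 22, 2, 34] -> [7, 33, 43, 39] and [49, 22, 2, 34]
  Split: [7, 33, 43, 39] -> [7, 33] and [43, 39]
    Split: [7, 33] -> [7] and [33]
    Merge: [7] + [33] -> [7, 33]
    Split: [43, 39] -> [43] and [39]
    Merge: [43] + [39] -> [39, 43]
  Merge: [7, 33] + [39, 43] -> [7, 33, 39, 43]
  Split: [49, 22, 2, 34] -> [49, 22] and [2, 34]
    Split: [49, 22] -> [49] and [22]
    Merge: [49] + [22] -> [22, 49]
    Split: [2, 34] -> [2] and [34]
    Merge: [2] + [34] -> [2, 34]
  Merge: [22, 49] + [2, 34] -> [2, 22, 34, 49]
Merge: [7, 33, 39, 43] + [2, 22, 34, 49] -> [2, 7, 22, 33, 34, 39, 43, 49]

Final sorted array: [2, 7, 22, 33, 34, 39, 43, 49]

The merge sort proceeds by recursively splitting the array and merging sorted halves.
After all merges, the sorted array is [2, 7, 22, 33, 34, 39, 43, 49].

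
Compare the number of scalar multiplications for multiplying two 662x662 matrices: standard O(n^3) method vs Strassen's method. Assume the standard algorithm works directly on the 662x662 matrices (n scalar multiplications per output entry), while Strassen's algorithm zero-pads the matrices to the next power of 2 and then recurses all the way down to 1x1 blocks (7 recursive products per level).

Matrix multiplication for 662x662 matrices:

Strassen's algorithm requires power-of-2 dimensions. Pad 662x662 to 1024x1024 (next power of 2).

Standard algorithm: 662^3 = 290117528 multiplications
Strassen's algorithm: 7^(log2(1024)) = 7^10 = 282475249 multiplications
Savings: 290117528 - 282475249 = 7642279 multiplications

Standard: 290117528 multiplications (662^3). Strassen: 282475249 multiplications (7^10, after padding to 1024x1024). Strassen reduces 8 recursive multiplications to 7 at each level.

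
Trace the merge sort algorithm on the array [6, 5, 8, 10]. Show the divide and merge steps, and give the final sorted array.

Merge sort trace:

Split: [6, 5, 8, 10] -> [6, 5] and [8, 10]
  Split: [6, 5] -> [6] and [5]
  Merge: [6] + [5] -> [5, 6]
  Split: [8, 10] -> [8] and [10]
  Merge: [8] + [10] -> [8, 10]
Merge: [5, 6] + [8, 10] -> [5, 6, 8, 10]

Final sorted array: [5, 6, 8, 10]

The merge sort proceeds by recursively splitting the array and merging sorted halves.
After all merges, the sorted array is [5, 6, 8, 10].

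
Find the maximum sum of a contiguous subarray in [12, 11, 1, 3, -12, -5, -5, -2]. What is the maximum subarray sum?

Using Kadane's algorithm on [12, 11, 1, 3, -12, -5, -5, -2]:

Scanning through the array:
Position 1 (value 11): max_ending_here = 23, max_so_far = 23
Position 2 (value 1): max_ending_here = 24, max_so_far = 24
Position 3 (value 3): max_ending_here = 27, max_so_far = 27
Position 4 (value -12): max_ending_here = 15, max_so_far = 27
Position 5 (value -5): max_ending_here = 10, max_so_far = 27
Position 6 (value -5): max_ending_here = 5, max_so_far = 27
Position 7 (value -2): max_ending_here = 3, max_so_far = 27

Maximum subarray: [12, 11, 1, 3]
Maximum sum: 27

The maximum subarray is [12, 11, 1, 3] with sum 27. This subarray runs from index 0 to index 3.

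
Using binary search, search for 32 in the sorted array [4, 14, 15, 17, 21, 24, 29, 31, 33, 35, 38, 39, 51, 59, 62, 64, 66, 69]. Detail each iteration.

Binary search for 32 in [4, 14, 15, 17, 21, 24, 29, 31, 33, 35, 38, 39, 51, 59, 62, 64, 66, 69]:

lo=0, hi=17, mid=8, arr[mid]=33 -> 33 > 32, search left half
lo=0, hi=7, mid=3, arr[mid]=17 -> 17 < 32, search right half
lo=4, hi=7, mid=5, arr[mid]=24 -> 24 < 32, search right half
lo=6, hi=7, mid=6, arr[mid]=29 -> 29 < 32, search right half
lo=7, hi=7, mid=7, arr[mid]=31 -> 31 < 32, search right half
lo=8 > hi=7, target 32 not found

Binary search determines that 32 is not in the array after 5 comparisons. The search space was exhausted without finding the target.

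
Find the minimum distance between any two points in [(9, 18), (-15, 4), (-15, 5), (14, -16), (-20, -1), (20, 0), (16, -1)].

Computing all pairwise distances among 7 points:

d((9, 18), (-15, 4)) = 27.7849
d((9, 18), (-15, 5)) = 27.2947
d((9, 18), (14, -16)) = 34.3657
d((9, 18), (-20, -1)) = 34.6699
d((9, 18), (20, 0)) = 21.095
d((9, 18), (16, -1)) = 20.2485
d((-15, 4), (-15, 5)) = 1.0 <-- minimum
d((-15, 4), (14, -16)) = 35.2278
d((-15, 4), (-20, -1)) = 7.0711
d((-15, 4), (20, 0)) = 35.2278
d((-15, 4), (16, -1)) = 31.4006
d((-15, 5), (14, -16)) = 35.805
d((-15, 5), (-20, -1)) = 7.8102
d((-15, 5), (20, 0)) = 35.3553
d((-15, 5), (16, -1)) = 31.5753
d((14, -16), (-20, -1)) = 37.1618
d((14, -16), (20, 0)) = 17.088
d((14, -16), (16, -1)) = 15.1327
d((-20, -1), (20, 0)) = 40.0125
d((-20, -1), (16, -1)) = 36.0
d((20, 0), (16, -1)) = 4.1231

Closest pair: (-15, 4) and (-15, 5) with distance 1.0

The closest pair is (-15, 4) and (-15, 5) with Euclidean distance 1.0. For 7 points, brute-force pairwise comparison is shown above. For large n, the divide-and-conquer algorithm (sort by x, recurse on halves, check the dividing strip) achieves O(n log n).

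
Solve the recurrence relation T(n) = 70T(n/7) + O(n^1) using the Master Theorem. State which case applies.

Master Theorem for T(n) = 70T(n/7) + O(n^1):

a = 70, b = 7, c = 1
log_b(a) = log_7(70) = 2.1833

Case 1: c = 1 < log_7(70) = 2.1833
T(n) = O(n^(log_7 70))

For T(n) = 70T(n/7) + O(n^1): log_7(70) = 2.1833. This is Case 1 of the Master Theorem (c < log_b(a), work dominated by leaves), giving O(n^(log_7 70)).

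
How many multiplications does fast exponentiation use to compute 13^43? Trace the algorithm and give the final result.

Computing 13^43 by squaring (build up from 13^1; each line after the first costs one multiplication):

13^1 = 13
13^2 = (13^1)^2 = 13^2 = 169
13^4 = (13^2)^2 = 169^2 = 28561
13^5 = 13 * 13^4 = 13 * 28561 = 371293
13^10 = (13^5)^2 = 371293^2 = 137858491849
13^20 = (13^10)^2 = 137858491849^2 = 19004963774880799438801
13^21 = 13 * 13^20 = 13 * 19004963774880799438801 = 247064529073450392704413
13^42 = (13^21)^2 = 247064529073450392704413^2 = 61040881526285814362156628321386486455989674569
13^43 = 13 * 13^42 = 13 * 61040881526285814362156628321386486455989674569 = 793531459841715586708036168178024323927865769397

Result: 793531459841715586708036168178024323927865769397
Multiplications needed: 8 (8 lines after 13^1)

13^43 = 793531459841715586708036168178024323927865769397. Using exponentiation by squaring, this requires 8 multiplications. The key idea: if the exponent is even, square the half-power; if odd, multiply by the base once.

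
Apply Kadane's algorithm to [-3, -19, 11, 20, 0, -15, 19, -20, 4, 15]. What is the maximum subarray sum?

Using Kadane's algorithm on [-3, -19, 11, 20, 0, -15, 19, -20, 4, 15]:

Scanning through the array:
Position 1 (value -19): max_ending_here = -19, max_so_far = -3
Position 2 (value 11): max_ending_here = 11, max_so_far = 11
Position 3 (value 20): max_ending_here = 31, max_so_far = 31
Position 4 (value 0): max_ending_here = 31, max_so_far = 31
Position 5 (value -15): max_ending_here = 16, max_so_far = 31
Position 6 (value 19): max_ending_here = 35, max_so_far = 35
Position 7 (value -20): max_ending_here = 15, max_so_far = 35
Position 8 (value 4): max_ending_here = 19, max_so_far = 35
Position 9 (value 15): max_ending_here = 34, max_so_far = 35

Maximum subarray: [11, 20, 0, -15, 19]
Maximum sum: 35

The maximum subarray is [11, 20, 0, -15, 19] with sum 35. This subarray runs from index 2 to index 6.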